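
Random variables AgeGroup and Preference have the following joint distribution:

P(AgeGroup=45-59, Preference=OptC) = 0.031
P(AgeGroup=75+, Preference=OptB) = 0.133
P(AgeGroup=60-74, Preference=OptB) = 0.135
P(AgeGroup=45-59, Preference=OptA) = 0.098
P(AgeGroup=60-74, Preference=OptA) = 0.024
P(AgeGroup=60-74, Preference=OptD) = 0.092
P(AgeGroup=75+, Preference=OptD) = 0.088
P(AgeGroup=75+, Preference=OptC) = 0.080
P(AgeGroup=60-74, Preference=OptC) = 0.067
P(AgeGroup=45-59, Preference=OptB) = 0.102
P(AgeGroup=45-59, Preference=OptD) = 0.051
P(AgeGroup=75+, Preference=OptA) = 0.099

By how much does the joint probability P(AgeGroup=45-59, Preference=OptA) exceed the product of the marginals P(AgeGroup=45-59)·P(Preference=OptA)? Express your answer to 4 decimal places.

0.0357

P(AgeGroup=45-59) = 0.098 + 0.102 + 0.031 + 0.051 = 0.282.
P(Preference=OptA) = 0.098 + 0.024 + 0.099 = 0.221.
P(AgeGroup=45-59, Preference=OptA) − P(AgeGroup=45-59)P(Preference=OptA) = 0.098 − 0.282×0.221 = 0.0357.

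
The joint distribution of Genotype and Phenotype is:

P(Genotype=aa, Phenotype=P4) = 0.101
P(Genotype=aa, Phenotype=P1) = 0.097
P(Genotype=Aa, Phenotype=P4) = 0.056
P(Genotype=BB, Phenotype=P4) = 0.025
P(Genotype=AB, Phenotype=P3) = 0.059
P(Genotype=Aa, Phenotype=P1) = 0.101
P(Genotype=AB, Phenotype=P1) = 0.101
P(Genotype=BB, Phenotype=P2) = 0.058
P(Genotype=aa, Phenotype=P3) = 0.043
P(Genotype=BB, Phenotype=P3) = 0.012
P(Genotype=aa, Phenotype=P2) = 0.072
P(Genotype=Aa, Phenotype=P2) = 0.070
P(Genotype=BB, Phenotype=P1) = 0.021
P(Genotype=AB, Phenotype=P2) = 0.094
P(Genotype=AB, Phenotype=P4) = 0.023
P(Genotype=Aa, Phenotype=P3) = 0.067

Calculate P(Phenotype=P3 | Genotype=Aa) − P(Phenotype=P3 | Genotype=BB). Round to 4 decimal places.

0.1244

P(Genotype=Aa) = 0.101 + 0.070 + 0.067 + 0.056 = 0.294; P(Phenotype=P3 | Genotype=Aa) = 0.067/0.294 = 0.22789.
P(Genotype=BB) = 0.021 + 0.058 + 0.012 + 0.025 = 0.116; P(Phenotype=P3 | Genotype=BB) = 0.012/0.116 = 0.10345.
Difference = 0.1244.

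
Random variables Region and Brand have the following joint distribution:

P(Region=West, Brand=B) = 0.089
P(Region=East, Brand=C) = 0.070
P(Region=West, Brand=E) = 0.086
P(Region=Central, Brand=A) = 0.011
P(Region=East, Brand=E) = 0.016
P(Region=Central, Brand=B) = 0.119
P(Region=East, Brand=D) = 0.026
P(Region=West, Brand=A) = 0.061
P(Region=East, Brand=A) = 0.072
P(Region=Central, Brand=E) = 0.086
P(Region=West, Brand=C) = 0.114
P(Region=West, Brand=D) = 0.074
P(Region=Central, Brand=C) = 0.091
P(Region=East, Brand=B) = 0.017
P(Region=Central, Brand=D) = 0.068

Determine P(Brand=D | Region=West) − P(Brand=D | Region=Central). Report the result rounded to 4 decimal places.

-0.0068

P(Region=West) = 0.061 + 0.089 + 0.114 + 0.074 + 0.086 = 0.424; P(Brand=D | Region=West) = 0.074/0.424 = 0.17453.
P(Region=Central) = 0.011 + 0.119 + 0.091 + 0.068 + 0.086 = 0.375; P(Brand=D | Region=Central) = 0.068/0.375 = 0.18133.
Difference = -0.0068.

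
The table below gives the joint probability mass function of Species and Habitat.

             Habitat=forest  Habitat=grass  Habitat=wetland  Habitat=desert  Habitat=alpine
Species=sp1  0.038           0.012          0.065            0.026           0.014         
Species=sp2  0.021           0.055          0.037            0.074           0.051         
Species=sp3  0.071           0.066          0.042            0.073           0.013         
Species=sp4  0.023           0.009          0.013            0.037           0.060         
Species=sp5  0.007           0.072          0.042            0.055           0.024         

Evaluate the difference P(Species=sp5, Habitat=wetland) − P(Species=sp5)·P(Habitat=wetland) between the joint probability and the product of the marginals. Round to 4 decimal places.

0.0022

P(Species=sp5) = 0.007 + 0.072 + 0.042 + 0.055 + 0.024 = 0.200.
P(Habitat=wetland) = 0.065 + 0.037 + 0.042 + 0.013 + 0.042 = 0.199.
P(Species=sp5, Habitat=wetland) − P(Species=sp5)P(Habitat=wetland) = 0.042 − 0.200×0.199 = 0.0022.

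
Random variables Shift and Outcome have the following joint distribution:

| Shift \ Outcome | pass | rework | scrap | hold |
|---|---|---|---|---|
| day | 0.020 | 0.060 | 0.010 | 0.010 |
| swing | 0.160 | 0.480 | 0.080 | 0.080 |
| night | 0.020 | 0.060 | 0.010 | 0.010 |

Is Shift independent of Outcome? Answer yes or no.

yes

Every cell satisfies P(Shift,Outcome) = P(Shift)·P(Outcome). For instance P(Shift=swing) = 0.800, P(Outcome=scrap) = 0.100, and 0.800×0.100 = 0.080 matches the joint entry. So Shift and Outcome are independent.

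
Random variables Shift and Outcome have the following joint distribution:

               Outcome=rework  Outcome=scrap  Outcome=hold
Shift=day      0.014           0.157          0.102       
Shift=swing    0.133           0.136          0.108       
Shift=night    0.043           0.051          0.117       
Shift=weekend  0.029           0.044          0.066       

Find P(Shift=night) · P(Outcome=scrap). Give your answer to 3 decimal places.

P(Shift=night) = 0.043 + 0.051 + 0.117 = 0.211.
P(Outcome=scrap) = 0.157 + 0.136 + 0.051 + 0.044 = 0.388.
Product: 0.211 × 0.388 = 0.082.

0.082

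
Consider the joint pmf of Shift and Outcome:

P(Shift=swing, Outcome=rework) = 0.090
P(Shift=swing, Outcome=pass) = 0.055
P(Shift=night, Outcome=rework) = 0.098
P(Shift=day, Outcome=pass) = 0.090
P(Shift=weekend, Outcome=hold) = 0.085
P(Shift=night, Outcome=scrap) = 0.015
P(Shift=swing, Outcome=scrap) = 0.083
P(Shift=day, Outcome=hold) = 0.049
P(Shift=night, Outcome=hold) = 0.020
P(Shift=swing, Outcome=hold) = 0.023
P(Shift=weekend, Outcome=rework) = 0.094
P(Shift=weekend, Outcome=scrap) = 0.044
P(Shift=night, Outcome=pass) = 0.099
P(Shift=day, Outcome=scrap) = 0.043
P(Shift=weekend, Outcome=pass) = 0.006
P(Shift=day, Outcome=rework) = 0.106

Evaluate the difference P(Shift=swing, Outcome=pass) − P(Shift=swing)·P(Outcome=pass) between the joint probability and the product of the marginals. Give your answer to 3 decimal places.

P(Shift=swing) = 0.055 + 0.090 + 0.083 + 0.023 = 0.251.
P(Outcome=pass) = 0.090 + 0.055 + 0.099 + 0.006 = 0.250.
P(Shift=swing, Outcome=pass) − P(Shift=swing)P(Outcome=pass) = 0.055 − 0.251×0.250 = -0.008.

-0.008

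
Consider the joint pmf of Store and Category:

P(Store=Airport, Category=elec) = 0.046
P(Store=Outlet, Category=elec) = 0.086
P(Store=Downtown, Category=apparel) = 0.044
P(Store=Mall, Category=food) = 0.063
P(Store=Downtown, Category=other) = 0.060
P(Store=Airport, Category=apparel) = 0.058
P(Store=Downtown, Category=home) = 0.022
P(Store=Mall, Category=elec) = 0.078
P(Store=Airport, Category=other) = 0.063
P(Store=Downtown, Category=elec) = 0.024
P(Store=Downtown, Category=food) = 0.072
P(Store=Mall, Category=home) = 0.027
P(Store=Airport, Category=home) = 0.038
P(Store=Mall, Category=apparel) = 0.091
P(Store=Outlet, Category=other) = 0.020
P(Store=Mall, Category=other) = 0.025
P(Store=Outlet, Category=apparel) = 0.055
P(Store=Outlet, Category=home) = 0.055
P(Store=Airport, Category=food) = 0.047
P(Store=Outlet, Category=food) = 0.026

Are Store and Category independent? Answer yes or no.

P(Store=Outlet) = 0.242 and P(Category=elec) = 0.234, so their product is 0.05663, but P(Store=Outlet, Category=elec) = 0.086. Since these differ, Store and Category are not independent.

no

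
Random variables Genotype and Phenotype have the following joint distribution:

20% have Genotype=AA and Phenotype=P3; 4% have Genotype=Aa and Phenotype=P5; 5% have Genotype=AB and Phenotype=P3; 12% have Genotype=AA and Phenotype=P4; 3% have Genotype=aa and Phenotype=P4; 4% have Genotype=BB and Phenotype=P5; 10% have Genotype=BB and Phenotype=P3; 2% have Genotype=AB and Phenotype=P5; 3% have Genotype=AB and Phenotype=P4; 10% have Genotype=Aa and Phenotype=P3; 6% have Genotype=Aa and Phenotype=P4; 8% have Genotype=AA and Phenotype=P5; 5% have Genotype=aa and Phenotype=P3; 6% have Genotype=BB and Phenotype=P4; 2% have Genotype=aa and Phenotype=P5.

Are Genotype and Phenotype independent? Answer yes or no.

Every cell satisfies P(Genotype,Phenotype) = P(Genotype)·P(Phenotype). For instance P(Genotype=BB) = 0.20, P(Phenotype=P3) = 0.50, and 0.20×0.50 = 0.10 matches the joint entry. So Genotype and Phenotype are independent.

yes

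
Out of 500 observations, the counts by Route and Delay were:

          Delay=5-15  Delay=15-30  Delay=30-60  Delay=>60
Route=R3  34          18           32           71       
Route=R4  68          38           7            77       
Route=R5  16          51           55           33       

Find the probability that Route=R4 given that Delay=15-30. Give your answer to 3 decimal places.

Total with Delay=15-30: 18 + 38 + 51 = 107.
P(Route=R4 | Delay=15-30) = 38/107 = 0.355.

0.355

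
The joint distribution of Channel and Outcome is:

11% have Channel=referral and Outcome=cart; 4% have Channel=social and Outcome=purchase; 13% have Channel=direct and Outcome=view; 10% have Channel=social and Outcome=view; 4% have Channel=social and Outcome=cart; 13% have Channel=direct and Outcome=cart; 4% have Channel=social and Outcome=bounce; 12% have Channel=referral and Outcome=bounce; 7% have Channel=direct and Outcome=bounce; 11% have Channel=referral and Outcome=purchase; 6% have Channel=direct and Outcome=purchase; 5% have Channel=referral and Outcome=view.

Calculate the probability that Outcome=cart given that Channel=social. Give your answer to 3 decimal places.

P(Channel=social) = 0.04 + 0.10 + 0.04 + 0.04 = 0.22.
P(Outcome=cart | Channel=social) = 0.04/0.22 = 0.182.

0.182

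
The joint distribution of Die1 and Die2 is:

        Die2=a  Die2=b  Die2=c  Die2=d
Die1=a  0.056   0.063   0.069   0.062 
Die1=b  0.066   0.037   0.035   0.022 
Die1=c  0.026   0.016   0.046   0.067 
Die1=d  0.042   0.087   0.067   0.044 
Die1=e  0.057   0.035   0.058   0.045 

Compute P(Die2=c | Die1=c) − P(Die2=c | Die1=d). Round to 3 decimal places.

P(Die1=c) = 0.026 + 0.016 + 0.046 + 0.067 = 0.155; P(Die2=c | Die1=c) = 0.046/0.155 = 0.2968.
P(Die1=d) = 0.042 + 0.087 + 0.067 + 0.044 = 0.240; P(Die2=c | Die1=d) = 0.067/0.240 = 0.2792.
Difference = 0.018.

0.018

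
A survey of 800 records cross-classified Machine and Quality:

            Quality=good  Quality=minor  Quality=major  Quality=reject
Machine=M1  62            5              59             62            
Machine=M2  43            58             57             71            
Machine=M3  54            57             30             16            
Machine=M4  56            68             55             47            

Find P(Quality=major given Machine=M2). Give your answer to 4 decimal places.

0.2489

Total with Machine=M2: 43 + 58 + 57 + 71 = 229.
P(Quality=major | Machine=M2) = 57/229 = 0.2489.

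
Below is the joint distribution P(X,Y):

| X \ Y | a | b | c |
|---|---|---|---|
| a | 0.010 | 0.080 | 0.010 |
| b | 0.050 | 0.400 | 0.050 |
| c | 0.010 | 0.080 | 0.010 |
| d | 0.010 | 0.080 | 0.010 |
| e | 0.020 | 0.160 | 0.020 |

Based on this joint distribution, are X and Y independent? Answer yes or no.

Every cell satisfies P(X,Y) = P(X)·P(Y). For instance P(X=a) = 0.100, P(Y=c) = 0.100, and 0.100×0.100 = 0.010 matches the joint entry. So X and Y are independent.

yes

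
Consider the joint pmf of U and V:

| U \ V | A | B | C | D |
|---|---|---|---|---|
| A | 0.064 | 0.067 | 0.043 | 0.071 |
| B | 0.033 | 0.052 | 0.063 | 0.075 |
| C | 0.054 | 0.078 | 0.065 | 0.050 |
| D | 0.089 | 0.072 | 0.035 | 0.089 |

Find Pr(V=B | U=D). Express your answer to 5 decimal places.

P(U=D) = 0.089 + 0.072 + 0.035 + 0.089 = 0.285.
P(V=B | U=D) = 0.072/0.285 = 0.25263.

0.25263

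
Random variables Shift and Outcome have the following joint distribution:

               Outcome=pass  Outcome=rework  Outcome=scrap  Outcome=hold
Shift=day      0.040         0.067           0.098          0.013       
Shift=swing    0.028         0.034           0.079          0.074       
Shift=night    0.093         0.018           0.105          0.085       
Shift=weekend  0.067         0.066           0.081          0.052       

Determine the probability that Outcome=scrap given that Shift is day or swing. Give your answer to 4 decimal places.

0.4088

P(Shift=day) = 0.040 + 0.067 + 0.098 + 0.013 = 0.218.
P(Shift=swing) = 0.028 + 0.034 + 0.079 + 0.074 = 0.215.
P(Shift ∈ {day, swing}) = 0.218 + 0.215 = 0.433; P(Outcome=scrap, Shift ∈ {day, swing}) = 0.098 + 0.079 = 0.177.
P(Outcome=scrap | Shift ∈ {day, swing}) = 0.177/0.433 = 0.4088.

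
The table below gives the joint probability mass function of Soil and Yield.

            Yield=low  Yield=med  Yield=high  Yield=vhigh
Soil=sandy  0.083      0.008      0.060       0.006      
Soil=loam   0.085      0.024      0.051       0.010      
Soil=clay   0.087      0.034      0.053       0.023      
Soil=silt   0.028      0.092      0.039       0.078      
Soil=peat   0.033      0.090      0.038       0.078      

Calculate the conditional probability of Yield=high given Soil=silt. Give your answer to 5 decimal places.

P(Soil=silt) = 0.028 + 0.092 + 0.039 + 0.078 = 0.237.
P(Yield=high | Soil=silt) = 0.039/0.237 = 0.16456.

0.16456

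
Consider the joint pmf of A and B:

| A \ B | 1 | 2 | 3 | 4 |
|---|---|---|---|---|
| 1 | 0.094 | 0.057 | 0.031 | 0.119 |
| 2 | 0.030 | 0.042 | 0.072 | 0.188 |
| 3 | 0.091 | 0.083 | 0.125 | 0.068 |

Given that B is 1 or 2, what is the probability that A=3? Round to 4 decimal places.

0.4383

P(B=1) = 0.094 + 0.030 + 0.091 = 0.215.
P(B=2) = 0.057 + 0.042 + 0.083 = 0.182.
P(B ∈ {1, 2}) = 0.215 + 0.182 = 0.397; P(A=3, B ∈ {1, 2}) = 0.091 + 0.083 = 0.174.
P(A=3 | B ∈ {1, 2}) = 0.174/0.397 = 0.4383.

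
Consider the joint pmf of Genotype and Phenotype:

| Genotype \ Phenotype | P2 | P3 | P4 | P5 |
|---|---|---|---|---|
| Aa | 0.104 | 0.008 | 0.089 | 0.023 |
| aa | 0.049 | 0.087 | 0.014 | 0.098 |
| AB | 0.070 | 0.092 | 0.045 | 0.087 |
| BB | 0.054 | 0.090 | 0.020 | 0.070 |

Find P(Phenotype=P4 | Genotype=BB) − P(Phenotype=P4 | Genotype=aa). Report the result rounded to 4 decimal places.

P(Genotype=BB) = 0.054 + 0.090 + 0.020 + 0.070 = 0.234; P(Phenotype=P4 | Genotype=BB) = 0.020/0.234 = 0.08547.
P(Genotype=aa) = 0.049 + 0.087 + 0.014 + 0.098 = 0.248; P(Phenotype=P4 | Genotype=aa) = 0.014/0.248 = 0.05645.
Difference = 0.0290.

0.0290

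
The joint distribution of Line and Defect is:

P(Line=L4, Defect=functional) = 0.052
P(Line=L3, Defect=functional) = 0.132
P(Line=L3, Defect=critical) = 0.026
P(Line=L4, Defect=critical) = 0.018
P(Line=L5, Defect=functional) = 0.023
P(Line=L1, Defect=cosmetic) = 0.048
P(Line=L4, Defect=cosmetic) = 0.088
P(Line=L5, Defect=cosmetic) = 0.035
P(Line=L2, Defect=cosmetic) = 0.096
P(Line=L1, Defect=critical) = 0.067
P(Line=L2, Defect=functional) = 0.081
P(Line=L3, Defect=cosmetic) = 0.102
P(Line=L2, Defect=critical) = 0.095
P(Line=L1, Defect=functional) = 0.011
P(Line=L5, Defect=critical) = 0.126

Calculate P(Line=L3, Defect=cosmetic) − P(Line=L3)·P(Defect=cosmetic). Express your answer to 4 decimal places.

P(Line=L3) = 0.102 + 0.132 + 0.026 = 0.260.
P(Defect=cosmetic) = 0.048 + 0.096 + 0.102 + 0.088 + 0.035 = 0.369.
P(Line=L3, Defect=cosmetic) − P(Line=L3)P(Defect=cosmetic) = 0.102 − 0.260×0.369 = 0.0061.

0.0061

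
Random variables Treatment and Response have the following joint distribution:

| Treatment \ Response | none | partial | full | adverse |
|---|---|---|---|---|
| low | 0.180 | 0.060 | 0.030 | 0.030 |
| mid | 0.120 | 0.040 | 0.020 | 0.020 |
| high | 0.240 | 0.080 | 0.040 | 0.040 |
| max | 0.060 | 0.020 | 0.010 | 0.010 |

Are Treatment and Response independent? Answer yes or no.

yes

Every cell satisfies P(Treatment,Response) = P(Treatment)·P(Response). For instance P(Treatment=high) = 0.400, P(Response=partial) = 0.200, and 0.400×0.200 = 0.080 matches the joint entry. So Treatment and Response are independent.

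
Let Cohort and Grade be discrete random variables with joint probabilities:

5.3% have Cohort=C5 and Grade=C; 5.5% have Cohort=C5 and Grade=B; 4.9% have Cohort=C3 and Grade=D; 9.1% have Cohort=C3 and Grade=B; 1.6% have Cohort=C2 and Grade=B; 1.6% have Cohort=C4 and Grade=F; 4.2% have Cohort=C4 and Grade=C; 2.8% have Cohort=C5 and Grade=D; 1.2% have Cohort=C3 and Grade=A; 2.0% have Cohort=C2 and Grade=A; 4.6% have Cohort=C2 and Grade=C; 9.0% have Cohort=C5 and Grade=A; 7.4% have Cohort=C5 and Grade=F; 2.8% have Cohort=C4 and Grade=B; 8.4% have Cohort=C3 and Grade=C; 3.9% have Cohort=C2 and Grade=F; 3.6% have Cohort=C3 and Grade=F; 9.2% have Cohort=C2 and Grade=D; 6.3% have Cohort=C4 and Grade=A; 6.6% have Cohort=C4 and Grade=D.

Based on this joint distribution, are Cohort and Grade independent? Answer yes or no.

no

P(Cohort=C5) = 0.300 and P(Grade=D) = 0.235, so their product is 0.07050, but P(Cohort=C5, Grade=D) = 0.028. Since these differ, Cohort and Grade are not independent.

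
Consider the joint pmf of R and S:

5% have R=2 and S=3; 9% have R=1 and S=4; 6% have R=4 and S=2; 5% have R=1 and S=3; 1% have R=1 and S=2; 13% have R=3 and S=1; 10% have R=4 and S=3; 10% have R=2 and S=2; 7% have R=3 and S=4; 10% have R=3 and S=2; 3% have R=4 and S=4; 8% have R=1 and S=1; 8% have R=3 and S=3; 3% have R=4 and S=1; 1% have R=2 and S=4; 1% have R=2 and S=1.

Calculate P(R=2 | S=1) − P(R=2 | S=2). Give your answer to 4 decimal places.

-0.3304

P(S=1) = 0.08 + 0.01 + 0.13 + 0.03 = 0.25; P(R=2 | S=1) = 0.01/0.25 = 0.04000.
P(S=2) = 0.01 + 0.10 + 0.10 + 0.06 = 0.27; P(R=2 | S=2) = 0.10/0.27 = 0.37037.
Difference = -0.3304.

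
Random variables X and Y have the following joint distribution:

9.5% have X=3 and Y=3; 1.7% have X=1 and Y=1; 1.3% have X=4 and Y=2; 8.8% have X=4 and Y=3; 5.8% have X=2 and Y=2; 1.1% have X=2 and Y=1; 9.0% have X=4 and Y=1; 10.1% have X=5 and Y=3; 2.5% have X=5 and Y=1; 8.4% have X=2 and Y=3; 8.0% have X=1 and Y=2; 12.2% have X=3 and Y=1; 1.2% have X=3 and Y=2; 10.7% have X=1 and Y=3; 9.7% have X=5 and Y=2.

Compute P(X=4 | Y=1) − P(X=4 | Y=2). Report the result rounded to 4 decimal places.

0.2896

P(Y=1) = 0.017 + 0.011 + 0.122 + 0.090 + 0.025 = 0.265; P(X=4 | Y=1) = 0.090/0.265 = 0.33962.
P(Y=2) = 0.080 + 0.058 + 0.012 + 0.013 + 0.097 = 0.260; P(X=4 | Y=2) = 0.013/0.260 = 0.05000.
Difference = 0.2896.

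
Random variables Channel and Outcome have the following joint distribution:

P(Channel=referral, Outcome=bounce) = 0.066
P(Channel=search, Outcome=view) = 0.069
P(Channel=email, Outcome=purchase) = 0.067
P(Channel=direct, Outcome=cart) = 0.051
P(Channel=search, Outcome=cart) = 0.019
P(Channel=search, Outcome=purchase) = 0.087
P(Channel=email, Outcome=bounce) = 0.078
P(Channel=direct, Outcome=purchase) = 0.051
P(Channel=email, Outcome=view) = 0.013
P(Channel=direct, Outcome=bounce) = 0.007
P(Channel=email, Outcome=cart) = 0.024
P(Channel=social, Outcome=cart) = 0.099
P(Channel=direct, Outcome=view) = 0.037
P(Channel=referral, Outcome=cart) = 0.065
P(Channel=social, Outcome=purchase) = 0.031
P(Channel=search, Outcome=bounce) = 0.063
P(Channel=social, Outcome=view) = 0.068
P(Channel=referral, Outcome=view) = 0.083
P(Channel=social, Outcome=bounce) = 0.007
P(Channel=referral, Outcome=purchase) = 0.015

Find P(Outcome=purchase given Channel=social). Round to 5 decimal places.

0.15122

P(Channel=social) = 0.007 + 0.068 + 0.099 + 0.031 = 0.205.
P(Outcome=purchase | Channel=social) = 0.031/0.205 = 0.15122.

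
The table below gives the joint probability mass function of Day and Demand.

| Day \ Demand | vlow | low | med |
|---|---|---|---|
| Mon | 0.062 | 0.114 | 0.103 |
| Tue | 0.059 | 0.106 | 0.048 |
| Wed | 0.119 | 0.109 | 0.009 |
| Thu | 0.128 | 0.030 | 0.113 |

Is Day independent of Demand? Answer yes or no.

P(Day=Thu) = 0.271 and P(Demand=low) = 0.359, so their product is 0.09729, but P(Day=Thu, Demand=low) = 0.030. Since these differ, Day and Demand are not independent.

no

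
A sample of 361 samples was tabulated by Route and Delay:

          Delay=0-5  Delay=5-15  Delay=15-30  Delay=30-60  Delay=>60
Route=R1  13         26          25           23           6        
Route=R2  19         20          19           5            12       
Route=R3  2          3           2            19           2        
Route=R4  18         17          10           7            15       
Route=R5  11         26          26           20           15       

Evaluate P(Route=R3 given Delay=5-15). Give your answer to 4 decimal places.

0.0326

Total with Delay=5-15: 26 + 20 + 3 + 17 + 26 = 92.
P(Route=R3 | Delay=5-15) = 3/92 = 0.0326.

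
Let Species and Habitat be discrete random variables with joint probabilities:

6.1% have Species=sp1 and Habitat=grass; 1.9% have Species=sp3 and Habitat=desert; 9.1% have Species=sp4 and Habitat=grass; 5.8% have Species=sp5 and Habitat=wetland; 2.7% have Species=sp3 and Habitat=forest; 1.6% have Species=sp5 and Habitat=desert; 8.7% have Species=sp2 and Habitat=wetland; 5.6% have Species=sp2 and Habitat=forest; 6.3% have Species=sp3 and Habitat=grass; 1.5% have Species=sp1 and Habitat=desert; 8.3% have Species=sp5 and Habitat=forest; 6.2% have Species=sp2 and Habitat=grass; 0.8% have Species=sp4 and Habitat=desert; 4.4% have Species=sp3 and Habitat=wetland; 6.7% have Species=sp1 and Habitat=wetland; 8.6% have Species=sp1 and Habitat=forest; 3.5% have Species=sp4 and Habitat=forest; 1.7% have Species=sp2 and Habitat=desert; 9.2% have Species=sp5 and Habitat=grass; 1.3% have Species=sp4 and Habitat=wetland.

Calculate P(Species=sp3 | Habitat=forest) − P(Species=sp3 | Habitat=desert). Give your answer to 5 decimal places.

-0.15926

P(Habitat=forest) = 0.086 + 0.056 + 0.027 + 0.035 + 0.083 = 0.287; P(Species=sp3 | Habitat=forest) = 0.027/0.287 = 0.094077.
P(Habitat=desert) = 0.015 + 0.017 + 0.019 + 0.008 + 0.016 = 0.075; P(Species=sp3 | Habitat=desert) = 0.019/0.075 = 0.253333.
Difference = -0.15926.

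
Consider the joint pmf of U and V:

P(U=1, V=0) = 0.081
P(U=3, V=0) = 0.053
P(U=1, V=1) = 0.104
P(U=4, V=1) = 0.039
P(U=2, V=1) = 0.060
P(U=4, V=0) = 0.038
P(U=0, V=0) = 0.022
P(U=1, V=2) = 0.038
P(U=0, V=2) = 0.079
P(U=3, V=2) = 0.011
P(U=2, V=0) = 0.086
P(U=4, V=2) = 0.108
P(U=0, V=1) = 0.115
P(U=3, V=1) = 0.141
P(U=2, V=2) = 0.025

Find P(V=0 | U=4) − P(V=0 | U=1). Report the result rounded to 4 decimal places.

-0.1578

P(U=4) = 0.038 + 0.039 + 0.108 = 0.185; P(V=0 | U=4) = 0.038/0.185 = 0.20541.
P(U=1) = 0.081 + 0.104 + 0.038 = 0.223; P(V=0 | U=1) = 0.081/0.223 = 0.36323.
Difference = -0.1578.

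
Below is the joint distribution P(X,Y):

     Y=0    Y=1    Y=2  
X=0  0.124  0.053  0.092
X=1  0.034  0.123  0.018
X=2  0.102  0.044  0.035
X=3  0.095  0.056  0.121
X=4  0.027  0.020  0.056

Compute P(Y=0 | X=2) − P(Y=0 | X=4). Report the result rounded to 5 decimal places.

P(X=2) = 0.102 + 0.044 + 0.035 = 0.181; P(Y=0 | X=2) = 0.102/0.181 = 0.563536.
P(X=4) = 0.027 + 0.020 + 0.056 = 0.103; P(Y=0 | X=4) = 0.027/0.103 = 0.262136.
Difference = 0.30140.

0.30140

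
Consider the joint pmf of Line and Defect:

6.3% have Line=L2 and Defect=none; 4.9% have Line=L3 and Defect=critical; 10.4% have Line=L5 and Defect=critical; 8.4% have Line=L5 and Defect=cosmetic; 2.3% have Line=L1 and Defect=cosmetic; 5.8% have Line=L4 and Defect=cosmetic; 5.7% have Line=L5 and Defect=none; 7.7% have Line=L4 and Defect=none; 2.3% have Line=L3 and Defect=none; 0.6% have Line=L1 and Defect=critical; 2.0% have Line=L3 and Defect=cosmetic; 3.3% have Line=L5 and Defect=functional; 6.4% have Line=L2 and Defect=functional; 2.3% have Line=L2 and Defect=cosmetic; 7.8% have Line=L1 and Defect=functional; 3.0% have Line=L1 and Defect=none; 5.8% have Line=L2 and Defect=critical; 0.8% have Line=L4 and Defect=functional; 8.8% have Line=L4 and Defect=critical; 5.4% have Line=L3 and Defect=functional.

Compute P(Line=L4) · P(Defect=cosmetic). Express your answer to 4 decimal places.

P(Line=L4) = 0.077 + 0.058 + 0.008 + 0.088 = 0.231.
P(Defect=cosmetic) = 0.023 + 0.023 + 0.020 + 0.058 + 0.084 = 0.208.
Product: 0.231 × 0.208 = 0.0480.

0.0480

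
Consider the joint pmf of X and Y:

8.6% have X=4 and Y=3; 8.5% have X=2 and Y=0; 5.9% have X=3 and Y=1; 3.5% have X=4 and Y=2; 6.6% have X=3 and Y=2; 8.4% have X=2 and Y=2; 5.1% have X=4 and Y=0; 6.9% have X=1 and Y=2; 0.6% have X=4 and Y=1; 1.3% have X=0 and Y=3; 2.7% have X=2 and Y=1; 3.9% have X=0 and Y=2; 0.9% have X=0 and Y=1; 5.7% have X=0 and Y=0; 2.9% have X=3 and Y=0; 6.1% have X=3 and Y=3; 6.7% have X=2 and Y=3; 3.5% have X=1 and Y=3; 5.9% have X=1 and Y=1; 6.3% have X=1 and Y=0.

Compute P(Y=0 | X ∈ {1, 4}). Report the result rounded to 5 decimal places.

P(X=1) = 0.063 + 0.059 + 0.069 + 0.035 = 0.226.
P(X=4) = 0.051 + 0.006 + 0.035 + 0.086 = 0.178.
P(X ∈ {1, 4}) = 0.226 + 0.178 = 0.404; P(Y=0, X ∈ {1, 4}) = 0.063 + 0.051 = 0.114.
P(Y=0 | X ∈ {1, 4}) = 0.114/0.404 = 0.28218.

0.28218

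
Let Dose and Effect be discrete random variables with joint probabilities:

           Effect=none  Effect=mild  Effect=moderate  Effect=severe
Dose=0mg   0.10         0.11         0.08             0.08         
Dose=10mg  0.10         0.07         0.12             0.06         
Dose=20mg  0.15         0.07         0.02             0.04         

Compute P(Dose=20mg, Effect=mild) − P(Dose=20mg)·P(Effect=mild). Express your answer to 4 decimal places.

0.0000

P(Dose=20mg) = 0.15 + 0.07 + 0.02 + 0.04 = 0.28.
P(Effect=mild) = 0.11 + 0.07 + 0.07 = 0.25.
P(Dose=20mg, Effect=mild) − P(Dose=20mg)P(Effect=mild) = 0.07 − 0.28×0.25 = 0.0000.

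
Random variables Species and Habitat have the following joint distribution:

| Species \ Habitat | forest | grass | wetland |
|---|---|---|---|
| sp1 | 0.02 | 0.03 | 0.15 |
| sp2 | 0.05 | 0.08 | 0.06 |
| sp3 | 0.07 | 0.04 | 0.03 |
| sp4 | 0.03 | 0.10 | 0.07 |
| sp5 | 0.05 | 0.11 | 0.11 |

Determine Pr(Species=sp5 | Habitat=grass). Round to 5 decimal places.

P(Habitat=grass) = 0.03 + 0.08 + 0.04 + 0.10 + 0.11 = 0.36.
P(Species=sp5 | Habitat=grass) = 0.11/0.36 = 0.30556.

0.30556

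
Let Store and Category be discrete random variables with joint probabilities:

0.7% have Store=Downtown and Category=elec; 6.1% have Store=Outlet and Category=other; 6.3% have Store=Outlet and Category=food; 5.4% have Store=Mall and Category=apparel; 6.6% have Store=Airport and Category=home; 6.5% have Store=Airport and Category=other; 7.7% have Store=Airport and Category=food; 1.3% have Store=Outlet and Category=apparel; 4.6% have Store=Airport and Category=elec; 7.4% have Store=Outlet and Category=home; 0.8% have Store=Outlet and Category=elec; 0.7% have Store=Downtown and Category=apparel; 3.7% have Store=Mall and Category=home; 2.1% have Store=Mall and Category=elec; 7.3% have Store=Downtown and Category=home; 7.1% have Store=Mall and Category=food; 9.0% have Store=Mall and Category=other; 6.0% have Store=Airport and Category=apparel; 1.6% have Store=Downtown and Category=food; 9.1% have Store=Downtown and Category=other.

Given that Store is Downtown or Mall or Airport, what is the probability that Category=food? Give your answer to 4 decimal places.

0.2100

P(Store=Downtown) = 0.016 + 0.007 + 0.007 + 0.073 + 0.091 = 0.194.
P(Store=Mall) = 0.071 + 0.054 + 0.021 + 0.037 + 0.090 = 0.273.
P(Store=Airport) = 0.077 + 0.060 + 0.046 + 0.066 + 0.065 = 0.314.
P(Store ∈ {Downtown, Mall, Airport}) = 0.194 + 0.273 + 0.314 = 0.781; P(Category=food, Store ∈ {Downtown, Mall, Airport}) = 0.016 + 0.071 + 0.077 = 0.164.
P(Category=food | Store ∈ {Downtown, Mall, Airport}) = 0.164/0.781 = 0.2100.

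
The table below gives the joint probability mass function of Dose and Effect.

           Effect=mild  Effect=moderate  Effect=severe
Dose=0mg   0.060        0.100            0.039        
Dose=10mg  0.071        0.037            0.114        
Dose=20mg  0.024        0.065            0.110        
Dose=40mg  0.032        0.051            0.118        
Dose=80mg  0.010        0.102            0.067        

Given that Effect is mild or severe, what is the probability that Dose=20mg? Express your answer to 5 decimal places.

P(Effect=mild) = 0.060 + 0.071 + 0.024 + 0.032 + 0.010 = 0.197.
P(Effect=severe) = 0.039 + 0.114 + 0.110 + 0.118 + 0.067 = 0.448.
P(Effect ∈ {mild, severe}) = 0.197 + 0.448 = 0.645; P(Dose=20mg, Effect ∈ {mild, severe}) = 0.024 + 0.110 = 0.134.
P(Dose=20mg | Effect ∈ {mild, severe}) = 0.134/0.645 = 0.20775.

0.20775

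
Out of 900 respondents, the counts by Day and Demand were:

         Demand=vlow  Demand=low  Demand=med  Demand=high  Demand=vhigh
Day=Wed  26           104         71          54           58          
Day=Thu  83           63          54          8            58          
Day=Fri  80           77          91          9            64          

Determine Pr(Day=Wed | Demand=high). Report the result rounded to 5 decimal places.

Total with Demand=high: 54 + 8 + 9 = 71.
P(Day=Wed | Demand=high) = 54/71 = 0.76056.

0.76056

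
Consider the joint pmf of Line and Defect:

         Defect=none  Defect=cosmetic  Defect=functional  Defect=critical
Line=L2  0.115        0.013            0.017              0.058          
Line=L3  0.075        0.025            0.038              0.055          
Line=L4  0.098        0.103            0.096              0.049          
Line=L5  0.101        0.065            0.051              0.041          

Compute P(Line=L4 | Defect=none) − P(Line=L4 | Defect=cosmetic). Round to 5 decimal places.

P(Defect=none) = 0.115 + 0.075 + 0.098 + 0.101 = 0.389; P(Line=L4 | Defect=none) = 0.098/0.389 = 0.251928.
P(Defect=cosmetic) = 0.013 + 0.025 + 0.103 + 0.065 = 0.206; P(Line=L4 | Defect=cosmetic) = 0.103/0.206 = 0.500000.
Difference = -0.24807.

-0.24807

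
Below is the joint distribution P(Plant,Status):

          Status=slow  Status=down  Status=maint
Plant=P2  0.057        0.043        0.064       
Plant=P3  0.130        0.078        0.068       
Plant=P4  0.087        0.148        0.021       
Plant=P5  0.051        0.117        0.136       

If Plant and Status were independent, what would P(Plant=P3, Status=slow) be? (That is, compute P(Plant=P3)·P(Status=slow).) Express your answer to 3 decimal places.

0.090

P(Plant=P3) = 0.130 + 0.078 + 0.068 = 0.276.
P(Status=slow) = 0.057 + 0.130 + 0.087 + 0.051 = 0.325.
Product: 0.276 × 0.325 = 0.090.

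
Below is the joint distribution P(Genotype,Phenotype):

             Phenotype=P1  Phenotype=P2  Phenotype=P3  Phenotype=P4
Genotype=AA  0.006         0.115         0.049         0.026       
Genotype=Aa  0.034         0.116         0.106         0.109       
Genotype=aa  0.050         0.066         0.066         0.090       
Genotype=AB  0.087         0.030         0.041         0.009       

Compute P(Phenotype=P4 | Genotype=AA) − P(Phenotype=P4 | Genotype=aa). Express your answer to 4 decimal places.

P(Genotype=AA) = 0.006 + 0.115 + 0.049 + 0.026 = 0.196; P(Phenotype=P4 | Genotype=AA) = 0.026/0.196 = 0.13265.
P(Genotype=aa) = 0.050 + 0.066 + 0.066 + 0.090 = 0.272; P(Phenotype=P4 | Genotype=aa) = 0.090/0.272 = 0.33088.
Difference = -0.1982.

-0.1982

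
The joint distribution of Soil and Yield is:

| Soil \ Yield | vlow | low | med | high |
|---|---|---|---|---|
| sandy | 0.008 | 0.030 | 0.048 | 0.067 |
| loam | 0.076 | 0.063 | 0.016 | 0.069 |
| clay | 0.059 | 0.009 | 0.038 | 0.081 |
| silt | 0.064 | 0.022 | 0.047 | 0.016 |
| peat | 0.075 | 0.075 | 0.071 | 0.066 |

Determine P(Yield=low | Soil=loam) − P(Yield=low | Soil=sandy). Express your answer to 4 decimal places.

0.0852

P(Soil=loam) = 0.076 + 0.063 + 0.016 + 0.069 = 0.224; P(Yield=low | Soil=loam) = 0.063/0.224 = 0.28125.
P(Soil=sandy) = 0.008 + 0.030 + 0.048 + 0.067 = 0.153; P(Yield=low | Soil=sandy) = 0.030/0.153 = 0.19608.
Difference = 0.0852.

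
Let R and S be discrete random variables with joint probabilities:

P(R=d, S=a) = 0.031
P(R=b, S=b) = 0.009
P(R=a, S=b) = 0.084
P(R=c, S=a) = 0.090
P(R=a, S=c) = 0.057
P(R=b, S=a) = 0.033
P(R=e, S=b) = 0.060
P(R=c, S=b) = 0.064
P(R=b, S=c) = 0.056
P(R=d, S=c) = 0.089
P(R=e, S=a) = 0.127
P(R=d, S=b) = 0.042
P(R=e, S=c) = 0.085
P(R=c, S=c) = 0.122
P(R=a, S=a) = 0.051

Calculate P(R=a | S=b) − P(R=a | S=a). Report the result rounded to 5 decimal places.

0.17071

P(S=b) = 0.084 + 0.009 + 0.064 + 0.042 + 0.060 = 0.259; P(R=a | S=b) = 0.084/0.259 = 0.324324.
P(S=a) = 0.051 + 0.033 + 0.090 + 0.031 + 0.127 = 0.332; P(R=a | S=a) = 0.051/0.332 = 0.153614.
Difference = 0.17071.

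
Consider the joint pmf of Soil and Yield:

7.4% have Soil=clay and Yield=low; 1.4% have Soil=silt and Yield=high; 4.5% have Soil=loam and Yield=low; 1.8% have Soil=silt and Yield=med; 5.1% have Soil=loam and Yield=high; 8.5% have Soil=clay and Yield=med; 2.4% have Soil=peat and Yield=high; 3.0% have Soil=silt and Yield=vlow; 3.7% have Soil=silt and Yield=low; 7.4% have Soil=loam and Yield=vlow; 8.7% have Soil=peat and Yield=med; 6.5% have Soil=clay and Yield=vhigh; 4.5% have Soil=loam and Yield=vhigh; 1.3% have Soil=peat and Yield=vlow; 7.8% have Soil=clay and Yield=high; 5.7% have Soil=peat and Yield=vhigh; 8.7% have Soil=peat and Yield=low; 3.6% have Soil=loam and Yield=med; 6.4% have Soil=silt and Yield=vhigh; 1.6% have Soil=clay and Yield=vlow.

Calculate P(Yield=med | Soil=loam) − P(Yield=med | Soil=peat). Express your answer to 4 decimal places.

-0.1812

P(Soil=loam) = 0.074 + 0.045 + 0.036 + 0.051 + 0.045 = 0.251; P(Yield=med | Soil=loam) = 0.036/0.251 = 0.14343.
P(Soil=peat) = 0.013 + 0.087 + 0.087 + 0.024 + 0.057 = 0.268; P(Yield=med | Soil=peat) = 0.087/0.268 = 0.32463.
Difference = -0.1812.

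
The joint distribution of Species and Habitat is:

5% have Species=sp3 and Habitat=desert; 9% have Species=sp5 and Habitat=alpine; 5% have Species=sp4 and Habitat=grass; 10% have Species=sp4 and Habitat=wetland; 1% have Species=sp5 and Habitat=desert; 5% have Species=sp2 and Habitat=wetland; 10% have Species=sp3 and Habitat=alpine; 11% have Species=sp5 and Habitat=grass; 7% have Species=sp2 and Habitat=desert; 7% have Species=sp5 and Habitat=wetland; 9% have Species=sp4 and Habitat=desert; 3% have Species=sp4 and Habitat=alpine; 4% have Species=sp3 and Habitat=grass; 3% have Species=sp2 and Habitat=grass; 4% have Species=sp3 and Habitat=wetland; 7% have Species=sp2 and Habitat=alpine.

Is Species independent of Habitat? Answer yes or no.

no

P(Species=sp5) = 0.28 and P(Habitat=desert) = 0.22, so their product is 0.0616, but P(Species=sp5, Habitat=desert) = 0.01. Since these differ, Species and Habitat are not independent.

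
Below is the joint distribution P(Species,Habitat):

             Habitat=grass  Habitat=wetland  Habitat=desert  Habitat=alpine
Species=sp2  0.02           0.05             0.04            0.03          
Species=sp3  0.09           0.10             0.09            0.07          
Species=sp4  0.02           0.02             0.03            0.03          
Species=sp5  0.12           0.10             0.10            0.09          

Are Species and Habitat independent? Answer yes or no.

no

P(Species=sp5) = 0.41 and P(Habitat=grass) = 0.25, so their product is 0.1025, but P(Species=sp5, Habitat=grass) = 0.12. Since these differ, Species and Habitat are not independent.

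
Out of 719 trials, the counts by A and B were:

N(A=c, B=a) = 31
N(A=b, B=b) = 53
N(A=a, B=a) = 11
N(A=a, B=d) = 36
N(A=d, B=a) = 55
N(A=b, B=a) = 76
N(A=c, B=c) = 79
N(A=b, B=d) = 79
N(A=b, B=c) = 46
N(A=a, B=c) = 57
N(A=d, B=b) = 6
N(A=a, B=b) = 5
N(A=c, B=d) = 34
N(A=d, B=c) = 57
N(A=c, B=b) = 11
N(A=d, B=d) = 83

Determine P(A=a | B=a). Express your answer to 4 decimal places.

0.0636

Total with B=a: 11 + 76 + 31 + 55 = 173.
P(A=a | B=a) = 11/173 = 0.0636.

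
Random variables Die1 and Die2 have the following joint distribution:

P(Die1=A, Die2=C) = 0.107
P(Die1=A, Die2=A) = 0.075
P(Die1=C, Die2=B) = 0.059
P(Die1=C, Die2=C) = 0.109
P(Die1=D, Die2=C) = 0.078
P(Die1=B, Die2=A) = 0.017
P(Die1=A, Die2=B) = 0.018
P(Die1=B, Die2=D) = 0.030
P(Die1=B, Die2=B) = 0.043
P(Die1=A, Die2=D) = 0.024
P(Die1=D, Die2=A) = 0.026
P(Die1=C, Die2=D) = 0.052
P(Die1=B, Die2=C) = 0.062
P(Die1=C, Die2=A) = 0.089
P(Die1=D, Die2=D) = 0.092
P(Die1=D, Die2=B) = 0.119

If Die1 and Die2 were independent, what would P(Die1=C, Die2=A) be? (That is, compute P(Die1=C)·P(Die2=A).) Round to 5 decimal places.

0.06396

P(Die1=C) = 0.089 + 0.059 + 0.109 + 0.052 = 0.309.
P(Die2=A) = 0.075 + 0.017 + 0.089 + 0.026 = 0.207.
Product: 0.309 × 0.207 = 0.06396.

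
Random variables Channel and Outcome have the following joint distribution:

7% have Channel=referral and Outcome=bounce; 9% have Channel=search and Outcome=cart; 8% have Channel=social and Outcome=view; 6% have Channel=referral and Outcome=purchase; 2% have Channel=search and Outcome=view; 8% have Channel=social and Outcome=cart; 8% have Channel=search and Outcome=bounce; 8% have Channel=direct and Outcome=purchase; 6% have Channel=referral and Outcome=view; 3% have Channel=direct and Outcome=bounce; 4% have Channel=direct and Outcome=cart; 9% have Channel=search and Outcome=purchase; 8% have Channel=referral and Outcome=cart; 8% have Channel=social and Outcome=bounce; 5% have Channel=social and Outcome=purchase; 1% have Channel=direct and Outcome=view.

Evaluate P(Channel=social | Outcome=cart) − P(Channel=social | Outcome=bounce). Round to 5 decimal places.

P(Outcome=cart) = 0.09 + 0.08 + 0.04 + 0.08 = 0.29; P(Channel=social | Outcome=cart) = 0.08/0.29 = 0.275862.
P(Outcome=bounce) = 0.08 + 0.08 + 0.03 + 0.07 = 0.26; P(Channel=social | Outcome=bounce) = 0.08/0.26 = 0.307692.
Difference = -0.03183.

-0.03183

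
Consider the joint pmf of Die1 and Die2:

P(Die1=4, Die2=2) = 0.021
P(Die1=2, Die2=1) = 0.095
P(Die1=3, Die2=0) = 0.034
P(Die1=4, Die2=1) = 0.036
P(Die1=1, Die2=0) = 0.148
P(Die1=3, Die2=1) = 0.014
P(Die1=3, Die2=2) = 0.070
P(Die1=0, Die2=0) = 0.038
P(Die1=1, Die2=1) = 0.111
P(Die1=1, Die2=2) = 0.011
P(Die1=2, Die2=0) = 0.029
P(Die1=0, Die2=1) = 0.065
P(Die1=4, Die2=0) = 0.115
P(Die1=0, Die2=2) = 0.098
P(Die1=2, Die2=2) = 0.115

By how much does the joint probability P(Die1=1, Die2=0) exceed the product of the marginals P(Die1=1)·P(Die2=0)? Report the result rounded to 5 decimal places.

0.04972

P(Die1=1) = 0.148 + 0.111 + 0.011 = 0.270.
P(Die2=0) = 0.038 + 0.148 + 0.029 + 0.034 + 0.115 = 0.364.
P(Die1=1, Die2=0) − P(Die1=1)P(Die2=0) = 0.148 − 0.270×0.364 = 0.04972.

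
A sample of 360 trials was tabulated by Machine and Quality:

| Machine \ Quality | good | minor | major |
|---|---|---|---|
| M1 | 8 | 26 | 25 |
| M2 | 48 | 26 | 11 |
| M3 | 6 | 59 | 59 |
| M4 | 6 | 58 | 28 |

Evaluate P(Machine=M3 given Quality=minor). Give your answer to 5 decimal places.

Total with Quality=minor: 26 + 26 + 59 + 58 = 169.
P(Machine=M3 | Quality=minor) = 59/169 = 0.34911.

0.34911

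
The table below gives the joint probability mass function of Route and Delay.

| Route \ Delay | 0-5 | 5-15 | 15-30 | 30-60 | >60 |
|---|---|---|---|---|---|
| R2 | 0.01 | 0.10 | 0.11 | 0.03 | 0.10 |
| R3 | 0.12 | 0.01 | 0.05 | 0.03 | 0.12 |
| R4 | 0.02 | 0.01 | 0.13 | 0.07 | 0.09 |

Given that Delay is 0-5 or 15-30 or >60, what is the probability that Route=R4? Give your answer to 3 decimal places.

P(Delay=0-5) = 0.01 + 0.12 + 0.02 = 0.15.
P(Delay=15-30) = 0.11 + 0.05 + 0.13 = 0.29.
P(Delay=>60) = 0.10 + 0.12 + 0.09 = 0.31.
P(Delay ∈ {0-5, 15-30, >60}) = 0.15 + 0.29 + 0.31 = 0.75; P(Route=R4, Delay ∈ {0-5, 15-30, >60}) = 0.02 + 0.13 + 0.09 = 0.24.
P(Route=R4 | Delay ∈ {0-5, 15-30, >60}) = 0.24/0.75 = 0.320.

0.320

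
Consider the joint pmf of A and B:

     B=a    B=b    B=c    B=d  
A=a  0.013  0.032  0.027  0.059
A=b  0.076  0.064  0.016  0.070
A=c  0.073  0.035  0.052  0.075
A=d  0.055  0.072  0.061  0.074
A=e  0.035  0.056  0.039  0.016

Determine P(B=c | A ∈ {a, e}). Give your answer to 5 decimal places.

0.23827

P(A=a) = 0.013 + 0.032 + 0.027 + 0.059 = 0.131.
P(A=e) = 0.035 + 0.056 + 0.039 + 0.016 = 0.146.
P(A ∈ {a, e}) = 0.131 + 0.146 = 0.277; P(B=c, A ∈ {a, e}) = 0.027 + 0.039 = 0.066.
P(B=c | A ∈ {a, e}) = 0.066/0.277 = 0.23827.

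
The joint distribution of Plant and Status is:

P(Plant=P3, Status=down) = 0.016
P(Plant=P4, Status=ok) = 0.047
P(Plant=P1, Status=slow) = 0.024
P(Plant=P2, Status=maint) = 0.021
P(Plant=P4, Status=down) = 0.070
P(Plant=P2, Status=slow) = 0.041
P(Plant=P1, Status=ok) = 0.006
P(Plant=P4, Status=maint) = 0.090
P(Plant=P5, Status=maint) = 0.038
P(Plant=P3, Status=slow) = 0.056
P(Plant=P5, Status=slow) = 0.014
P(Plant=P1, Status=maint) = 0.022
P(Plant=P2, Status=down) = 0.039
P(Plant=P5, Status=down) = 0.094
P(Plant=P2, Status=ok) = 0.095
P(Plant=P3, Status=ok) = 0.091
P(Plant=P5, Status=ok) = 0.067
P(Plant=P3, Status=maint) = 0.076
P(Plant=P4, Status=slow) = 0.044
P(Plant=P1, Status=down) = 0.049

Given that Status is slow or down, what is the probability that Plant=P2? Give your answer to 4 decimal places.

0.1790

P(Status=slow) = 0.024 + 0.041 + 0.056 + 0.044 + 0.014 = 0.179.
P(Status=down) = 0.049 + 0.039 + 0.016 + 0.070 + 0.094 = 0.268.
P(Status ∈ {slow, down}) = 0.179 + 0.268 = 0.447; P(Plant=P2, Status ∈ {slow, down}) = 0.041 + 0.039 = 0.080.
P(Plant=P2 | Status ∈ {slow, down}) = 0.080/0.447 = 0.1790.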